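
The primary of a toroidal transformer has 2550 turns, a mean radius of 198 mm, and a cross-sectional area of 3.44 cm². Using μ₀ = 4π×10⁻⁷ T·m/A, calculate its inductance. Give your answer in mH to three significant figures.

For a thin toroid, L = μ₀N²A/(2πR).
L = (4π×10⁻⁷)(2550)²(3.440×10^-4) / (2π×0.198 m) = 2.259×10^-3 H.

L ≈ 2.26 mH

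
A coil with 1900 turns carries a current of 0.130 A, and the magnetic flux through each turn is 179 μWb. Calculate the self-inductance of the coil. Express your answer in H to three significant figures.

L ≈ 2.62 H

Self-inductance is defined by L = NΦ_B/I (flux linkage over current).
L = (1900)(1.790×10^-4 Wb)/(0.130 A) = 2.616 H.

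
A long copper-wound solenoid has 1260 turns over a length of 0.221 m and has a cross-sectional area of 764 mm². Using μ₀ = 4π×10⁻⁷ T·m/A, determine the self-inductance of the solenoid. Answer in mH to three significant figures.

A = 764 mm² = 7.640×10^-4 m².
For a long solenoid, L = μ₀N²A/ℓ.
L = (4π×10⁻⁷)(1260)²(7.640×10^-4)/(0.221 m) = 6.897×10^-3 H.

L ≈ 6.90 mH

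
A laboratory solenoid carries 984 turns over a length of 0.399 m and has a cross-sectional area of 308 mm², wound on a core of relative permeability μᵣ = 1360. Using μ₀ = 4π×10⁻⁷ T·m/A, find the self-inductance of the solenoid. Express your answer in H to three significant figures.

A = 308 mm² = 3.080×10^-4 m².
For a long solenoid, L = μ₀μᵣN²A/ℓ.
L = (4π×10⁻⁷)(1360)(984)²(3.080×10^-4)/(0.399 m) = 1.277 H.

L ≈ 1.28 H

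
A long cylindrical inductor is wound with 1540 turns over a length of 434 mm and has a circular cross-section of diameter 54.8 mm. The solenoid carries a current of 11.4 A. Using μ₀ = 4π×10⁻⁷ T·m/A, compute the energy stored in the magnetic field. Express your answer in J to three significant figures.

U ≈ 1.05 J

A = π(d/2)² = π(2.740×10^-2 m)² = 2.359×10^-3 m².
L = μ₀N²A/ℓ = (4π×10⁻⁷)(1540)²(2.359×10^-3)/(0.434) = 1.620×10^-2 H.
U = ½LI² = ½(1.620×10^-2)(11.4)² = 1.052 J.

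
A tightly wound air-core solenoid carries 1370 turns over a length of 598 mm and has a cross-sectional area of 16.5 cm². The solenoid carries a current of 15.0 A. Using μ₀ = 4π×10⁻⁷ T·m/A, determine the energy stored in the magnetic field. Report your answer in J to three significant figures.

U ≈ 0.732 J

A = 16.5 cm² = 1.650×10^-3 m².
L = μ₀N²A/ℓ = (4π×10⁻⁷)(1370)²(1.650×10^-3)/(0.598) = 6.508×10^-3 H.
U = ½LI² = ½(6.508×10^-3)(15.0)² = 0.7321 J.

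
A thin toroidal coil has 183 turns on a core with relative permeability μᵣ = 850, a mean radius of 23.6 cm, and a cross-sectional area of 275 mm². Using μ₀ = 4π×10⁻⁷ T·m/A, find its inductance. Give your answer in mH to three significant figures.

L ≈ 6.63 mH

For a thin toroid, L = μ₀μᵣN²A/(2πR).
L = (4π×10⁻⁷)(850)(183)²(2.750×10^-4) / (2π×0.236 m) = 6.634×10^-3 H.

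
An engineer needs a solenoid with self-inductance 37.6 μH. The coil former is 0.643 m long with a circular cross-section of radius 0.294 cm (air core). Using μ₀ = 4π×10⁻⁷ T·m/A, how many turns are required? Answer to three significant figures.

A = πr² = π(2.940×10^-3 m)² = 2.715×10^-5 m².
From L = μ₀N²A/ℓ, N = √(Lℓ / (μ₀A)).
N = √[(3.760×10^-5)(0.643) / ((4π×10⁻⁷)×2.715×10^-5)] = √(7.085×10^5) ≈ 841.7.

N ≈ 842 turns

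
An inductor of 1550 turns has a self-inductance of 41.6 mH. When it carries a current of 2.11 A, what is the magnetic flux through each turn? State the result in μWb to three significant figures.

From L = NΦ_B/I, the flux per turn is Φ_B = LI/N.
Φ_B = (4.160×10^-2 H)(2.11 A)/1550 = 5.663×10^-5 Wb.

Φ_B ≈ 56.6 μWb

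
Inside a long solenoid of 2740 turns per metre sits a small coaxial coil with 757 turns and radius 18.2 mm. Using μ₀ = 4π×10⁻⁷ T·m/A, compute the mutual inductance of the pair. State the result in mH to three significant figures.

The outer solenoid produces a uniform field B₁ = μ₀n₁I₁ across the inner coil,
so the flux linkage is N₂Φ = N₂B₁A₂ = μ₀n₁N₂A₂·I₁, giving M = μ₀n₁N₂A₂.
A₂ = πr² = π(1.820×10^-2 m)² = 1.041×10^-3 m².
M = (4π×10⁻⁷)(2740)(757)(1.041×10^-3) = 2.712×10^-3 H.

M ≈ 2.71 mH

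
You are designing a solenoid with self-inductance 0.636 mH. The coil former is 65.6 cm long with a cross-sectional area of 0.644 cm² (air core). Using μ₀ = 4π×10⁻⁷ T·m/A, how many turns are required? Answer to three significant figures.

A = 0.644 cm² = 6.440×10^-5 m².
From L = μ₀N²A/ℓ, N = √(Lℓ / (μ₀A)).
N = √[(6.360×10^-4)(0.656) / ((4π×10⁻⁷)×6.440×10^-5)] = √(5.155×10^6) ≈ 2270.6.

N ≈ 2270 turns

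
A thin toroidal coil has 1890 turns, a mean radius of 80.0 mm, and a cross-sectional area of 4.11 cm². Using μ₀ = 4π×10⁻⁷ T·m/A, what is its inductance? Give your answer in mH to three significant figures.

For a thin toroid, L = μ₀N²A/(2πR).
L = (4π×10⁻⁷)(1890)²(4.110×10^-4) / (2π×8.000×10^-2 m) = 3.670×10^-3 H.

L ≈ 3.67 mH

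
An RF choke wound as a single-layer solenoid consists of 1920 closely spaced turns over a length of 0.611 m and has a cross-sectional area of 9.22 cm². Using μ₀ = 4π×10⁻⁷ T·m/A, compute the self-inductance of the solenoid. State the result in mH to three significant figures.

A = 9.22 cm² = 9.220×10^-4 m².
For a long solenoid, L = μ₀N²A/ℓ.
L = (4π×10⁻⁷)(1920)²(9.220×10^-4)/(0.611 m) = 6.990×10^-3 H.

L ≈ 6.99 mH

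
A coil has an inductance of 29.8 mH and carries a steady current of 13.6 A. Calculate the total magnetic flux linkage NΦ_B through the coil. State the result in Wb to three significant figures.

From L = NΦ_B/I, the flux linkage is NΦ_B = LI.
NΦ_B = (2.980×10^-2 H)(13.6 A) = 0.4053 Wb.

NΦ_B ≈ 0.405 Wb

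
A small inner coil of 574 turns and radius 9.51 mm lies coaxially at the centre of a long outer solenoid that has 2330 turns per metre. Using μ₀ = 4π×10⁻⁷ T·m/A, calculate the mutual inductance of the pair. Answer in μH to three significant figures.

M ≈ 478 μH

The outer solenoid produces a uniform field B₁ = μ₀n₁I₁ across the inner coil,
so the flux linkage is N₂Φ = N₂B₁A₂ = μ₀n₁N₂A₂·I₁, giving M = μ₀n₁N₂A₂.
A₂ = πr² = π(9.510×10^-3 m)² = 2.841×10^-4 m².
M = (4π×10⁻⁷)(2330)(574)(2.841×10^-4) = 4.775×10^-4 H.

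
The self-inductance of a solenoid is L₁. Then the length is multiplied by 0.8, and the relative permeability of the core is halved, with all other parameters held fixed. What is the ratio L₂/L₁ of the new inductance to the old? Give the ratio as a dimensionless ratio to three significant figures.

L₂/L₁ = 0.625

For a solenoid, L ∝ μᵣN²A/ℓ.
L₂/L₁ = (0.8)^-1 × (0.5) = 0.625.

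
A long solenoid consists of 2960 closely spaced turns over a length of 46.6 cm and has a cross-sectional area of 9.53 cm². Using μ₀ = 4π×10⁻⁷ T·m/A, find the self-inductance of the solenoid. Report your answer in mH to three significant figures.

L ≈ 22.5 mH

A = 9.53 cm² = 9.530×10^-4 m².
For a long solenoid, L = μ₀N²A/ℓ.
L = (4π×10⁻⁷)(2960)²(9.530×10^-4)/(0.466 m) = 2.252×10^-2 H.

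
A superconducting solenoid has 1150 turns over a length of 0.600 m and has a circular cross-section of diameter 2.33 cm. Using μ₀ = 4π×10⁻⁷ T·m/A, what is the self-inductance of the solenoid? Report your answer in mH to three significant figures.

L ≈ 1.18 mH

A = π(d/2)² = π(1.165×10^-2 m)² = 4.264×10^-4 m².
For a long solenoid, L = μ₀N²A/ℓ.
L = (4π×10⁻⁷)(1150)²(4.264×10^-4)/(0.6 m) = 1.181×10^-3 H.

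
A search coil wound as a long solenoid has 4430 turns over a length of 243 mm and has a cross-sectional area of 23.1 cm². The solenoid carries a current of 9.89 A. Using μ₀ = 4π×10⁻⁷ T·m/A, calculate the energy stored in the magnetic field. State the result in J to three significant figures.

A = 23.1 cm² = 2.310×10^-3 m².
L = μ₀N²A/ℓ = (4π×10⁻⁷)(4430)²(2.310×10^-3)/(0.243) = 0.2344 H.
U = ½LI² = ½(0.2344)(9.89)² = 11.47 J.

U ≈ 11.5 J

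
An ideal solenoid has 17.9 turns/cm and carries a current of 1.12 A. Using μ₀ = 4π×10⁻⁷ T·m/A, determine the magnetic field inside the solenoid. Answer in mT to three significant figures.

Inside a long solenoid, B = μ₀nI.
B = (4π×10⁻⁷)(1.790×10^3 m⁻¹)(1.12 A) = 2.519×10^-3 T.

B ≈ 2.52 mT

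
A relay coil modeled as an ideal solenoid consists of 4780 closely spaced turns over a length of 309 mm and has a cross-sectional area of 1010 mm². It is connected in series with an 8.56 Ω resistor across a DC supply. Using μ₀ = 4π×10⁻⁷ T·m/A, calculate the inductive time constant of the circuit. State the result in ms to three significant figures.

A = 1010 mm² = 1.010×10^-3 m².
L = μ₀N²A/ℓ = (4π×10⁻⁷)(4780)²(1.010×10^-3)/(0.309) = 9.3849×10^-2 H.
τ = L/R = (9.3849×10^-2)/(8.56) = 1.096×10^-2 s.

τ ≈ 11.0 ms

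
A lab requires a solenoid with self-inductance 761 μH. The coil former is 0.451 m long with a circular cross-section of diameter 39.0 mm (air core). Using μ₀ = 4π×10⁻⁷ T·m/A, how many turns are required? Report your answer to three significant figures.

A = π(d/2)² = π(1.950×10^-2 m)² = 1.1946×10^-3 m².
From L = μ₀N²A/ℓ, N = √(Lℓ / (μ₀A)).
N = √[(7.610×10^-4)(0.451) / ((4π×10⁻⁷)×1.1946×10^-3)] = √(2.286×10^5) ≈ 478.2.

N ≈ 478 turns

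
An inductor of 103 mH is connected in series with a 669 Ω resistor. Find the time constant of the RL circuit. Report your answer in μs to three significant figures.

τ = L/R = (0.103 H)/(669 Ω) = 1.540×10^-4 s.

τ ≈ 154 μs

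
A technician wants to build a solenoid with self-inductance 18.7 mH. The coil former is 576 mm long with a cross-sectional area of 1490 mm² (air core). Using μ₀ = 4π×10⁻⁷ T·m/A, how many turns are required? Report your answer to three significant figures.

A = 1490 mm² = 1.490×10^-3 m².
From L = μ₀N²A/ℓ, N = √(Lℓ / (μ₀A)).
N = √[(1.870×10^-2)(0.576) / ((4π×10⁻⁷)×1.490×10^-3)] = √(5.753×10^6) ≈ 2398.5.

N ≈ 2400 turns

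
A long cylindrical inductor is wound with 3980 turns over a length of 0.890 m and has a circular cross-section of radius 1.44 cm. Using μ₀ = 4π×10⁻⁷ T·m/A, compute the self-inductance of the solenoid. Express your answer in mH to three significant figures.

A = πr² = π(1.440×10^-2 m)² = 6.514×10^-4 m².
For a long solenoid, L = μ₀N²A/ℓ.
L = (4π×10⁻⁷)(3980)²(6.514×10^-4)/(0.89 m) = 1.457×10^-2 H.

L ≈ 14.6 mH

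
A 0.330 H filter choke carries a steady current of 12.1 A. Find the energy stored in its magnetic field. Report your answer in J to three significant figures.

Stored magnetic energy: U = ½LI².
U = ½(0.33 H)(12.1 A)² = 24.16 J.

U ≈ 24.2 J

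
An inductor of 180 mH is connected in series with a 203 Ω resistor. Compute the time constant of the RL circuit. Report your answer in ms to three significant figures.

τ ≈ 0.887 ms

τ = L/R = (0.18 H)/(203 Ω) = 8.867×10^-4 s.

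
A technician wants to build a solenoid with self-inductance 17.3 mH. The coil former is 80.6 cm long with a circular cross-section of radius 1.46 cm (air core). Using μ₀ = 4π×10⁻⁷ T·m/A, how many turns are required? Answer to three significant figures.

N ≈ 4070 turns

A = πr² = π(1.460×10^-2 m)² = 6.697×10^-4 m².
From L = μ₀N²A/ℓ, N = √(Lℓ / (μ₀A)).
N = √[(1.730×10^-2)(0.806) / ((4π×10⁻⁷)×6.697×10^-4)] = √(1.657×10^7) ≈ 4070.6.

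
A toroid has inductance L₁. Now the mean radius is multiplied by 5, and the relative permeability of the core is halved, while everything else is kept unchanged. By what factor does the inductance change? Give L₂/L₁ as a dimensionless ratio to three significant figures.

L₂/L₁ = 0.100

For a toroid, L ∝ μᵣN²A/R.
L₂/L₁ = (5)^-1 × (0.5) = 0.100.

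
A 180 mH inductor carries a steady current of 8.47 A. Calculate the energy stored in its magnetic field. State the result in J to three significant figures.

U ≈ 6.46 J

Stored magnetic energy: U = ½LI².
U = ½(0.18 H)(8.47 A)² = 6.457 J.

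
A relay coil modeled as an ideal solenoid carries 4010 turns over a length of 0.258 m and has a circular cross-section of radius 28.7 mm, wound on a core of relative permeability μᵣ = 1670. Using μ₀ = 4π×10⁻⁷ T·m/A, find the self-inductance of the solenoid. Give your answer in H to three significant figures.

L ≈ 338 H

A = πr² = π(2.870×10^-2 m)² = 2.588×10^-3 m².
For a long solenoid, L = μ₀μᵣN²A/ℓ.
L = (4π×10⁻⁷)(1670)(4010)²(2.588×10^-3)/(0.258 m) = 338.46 H.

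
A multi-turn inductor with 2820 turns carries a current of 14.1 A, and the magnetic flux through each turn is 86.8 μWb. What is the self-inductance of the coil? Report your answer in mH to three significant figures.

L ≈ 17.4 mH

Self-inductance is defined by L = NΦ_B/I (flux linkage over current).
L = (2820)(8.680×10^-5 Wb)/(14.1 A) = 1.736×10^-2 H.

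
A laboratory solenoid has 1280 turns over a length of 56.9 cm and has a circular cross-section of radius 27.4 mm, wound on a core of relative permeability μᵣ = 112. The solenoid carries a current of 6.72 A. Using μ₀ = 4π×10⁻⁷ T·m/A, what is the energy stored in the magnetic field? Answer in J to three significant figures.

U ≈ 21.6 J

A = πr² = π(2.740×10^-2 m)² = 2.359×10^-3 m².
L = μ₀μᵣN²A/ℓ = (4π×10⁻⁷)(112)(1280)²(2.359×10^-3)/(0.569) = 0.9558 H.
U = ½LI² = ½(0.9558)(6.72)² = 21.58 J.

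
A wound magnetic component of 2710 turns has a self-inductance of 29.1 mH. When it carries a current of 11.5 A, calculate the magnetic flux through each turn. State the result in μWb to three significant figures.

From L = NΦ_B/I, the flux per turn is Φ_B = LI/N.
Φ_B = (2.910×10^-2 H)(11.5 A)/2710 = 1.2349×10^-4 Wb.

Φ_B ≈ 123 μWb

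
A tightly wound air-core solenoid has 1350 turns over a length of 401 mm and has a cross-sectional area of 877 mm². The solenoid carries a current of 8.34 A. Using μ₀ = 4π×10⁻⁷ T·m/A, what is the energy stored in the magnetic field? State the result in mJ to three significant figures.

A = 877 mm² = 8.770×10^-4 m².
L = μ₀N²A/ℓ = (4π×10⁻⁷)(1350)²(8.770×10^-4)/(0.401) = 5.009×10^-3 H.
U = ½LI² = ½(5.009×10^-3)(8.34)² = 0.1742 J.

U ≈ 174 mJ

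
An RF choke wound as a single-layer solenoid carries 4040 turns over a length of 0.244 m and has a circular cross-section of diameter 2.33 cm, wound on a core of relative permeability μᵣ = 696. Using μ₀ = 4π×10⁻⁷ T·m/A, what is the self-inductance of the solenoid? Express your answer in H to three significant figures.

L ≈ 24.9 H

A = π(d/2)² = π(1.165×10^-2 m)² = 4.264×10^-4 m².
For a long solenoid, L = μ₀μᵣN²A/ℓ.
L = (4π×10⁻⁷)(696)(4040)²(4.264×10^-4)/(0.244 m) = 24.946 H.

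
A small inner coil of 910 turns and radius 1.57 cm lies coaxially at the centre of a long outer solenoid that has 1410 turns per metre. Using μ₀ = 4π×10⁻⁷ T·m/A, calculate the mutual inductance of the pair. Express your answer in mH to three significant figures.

The outer solenoid produces a uniform field B₁ = μ₀n₁I₁ across the inner coil,
so the flux linkage is N₂Φ = N₂B₁A₂ = μ₀n₁N₂A₂·I₁, giving M = μ₀n₁N₂A₂.
A₂ = πr² = π(1.570×10^-2 m)² = 7.744×10^-4 m².
M = (4π×10⁻⁷)(1410)(910)(7.744×10^-4) = 1.249×10^-3 H.

M ≈ 1.25 mH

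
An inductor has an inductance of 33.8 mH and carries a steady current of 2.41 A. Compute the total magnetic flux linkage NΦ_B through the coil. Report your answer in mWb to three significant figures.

From L = NΦ_B/I, the flux linkage is NΦ_B = LI.
NΦ_B = (3.380×10^-2 H)(2.41 A) = 8.146×10^-2 Wb.

NΦ_B ≈ 81.5 mWb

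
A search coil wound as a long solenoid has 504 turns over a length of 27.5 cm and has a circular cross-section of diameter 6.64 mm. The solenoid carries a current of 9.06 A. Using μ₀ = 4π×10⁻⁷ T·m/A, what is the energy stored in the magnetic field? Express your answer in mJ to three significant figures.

U ≈ 1.65 mJ

A = π(d/2)² = π(3.320×10^-3 m)² = 3.463×10^-5 m².
L = μ₀N²A/ℓ = (4π×10⁻⁷)(504)²(3.463×10^-5)/(0.275) = 4.019×10^-5 H.
U = ½LI² = ½(4.019×10^-5)(9.06)² = 1.650×10^-3 J.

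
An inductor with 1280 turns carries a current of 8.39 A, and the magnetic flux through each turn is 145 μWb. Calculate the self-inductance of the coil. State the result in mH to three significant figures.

L ≈ 22.1 mH

Self-inductance is defined by L = NΦ_B/I (flux linkage over current).
L = (1280)(1.450×10^-4 Wb)/(8.39 A) = 2.212×10^-2 H.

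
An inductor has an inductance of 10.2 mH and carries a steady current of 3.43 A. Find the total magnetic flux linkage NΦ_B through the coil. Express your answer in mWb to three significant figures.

NΦ_B ≈ 35.0 mWb

From L = NΦ_B/I, the flux linkage is NΦ_B = LI.
NΦ_B = (1.020×10^-2 H)(3.43 A) = 3.499×10^-2 Wb.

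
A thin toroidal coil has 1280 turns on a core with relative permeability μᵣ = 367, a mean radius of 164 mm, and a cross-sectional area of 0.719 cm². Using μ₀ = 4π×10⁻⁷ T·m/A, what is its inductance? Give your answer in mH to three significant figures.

For a thin toroid, L = μ₀μᵣN²A/(2πR).
L = (4π×10⁻⁷)(367)(1280)²(7.190×10^-5) / (2π×0.164 m) = 5.272×10^-2 H.

L ≈ 52.7 mH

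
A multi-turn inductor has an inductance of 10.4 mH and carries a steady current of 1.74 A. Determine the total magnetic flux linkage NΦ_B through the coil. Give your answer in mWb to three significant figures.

NΦ_B ≈ 18.1 mWb

From L = NΦ_B/I, the flux linkage is NΦ_B = LI.
NΦ_B = (1.040×10^-2 H)(1.74 A) = 1.810×10^-2 Wb.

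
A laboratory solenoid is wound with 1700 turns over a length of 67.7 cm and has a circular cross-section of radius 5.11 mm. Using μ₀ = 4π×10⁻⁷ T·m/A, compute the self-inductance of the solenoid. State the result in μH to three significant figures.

L ≈ 440 μH

A = πr² = π(5.110×10^-3 m)² = 8.203×10^-5 m².
For a long solenoid, L = μ₀N²A/ℓ.
L = (4π×10⁻⁷)(1700)²(8.203×10^-5)/(0.677 m) = 4.401×10^-4 H.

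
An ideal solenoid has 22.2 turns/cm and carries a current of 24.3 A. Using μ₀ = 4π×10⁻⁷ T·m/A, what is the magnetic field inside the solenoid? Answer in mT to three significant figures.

Inside a long solenoid, B = μ₀nI.
B = (4π×10⁻⁷)(2.220×10^3 m⁻¹)(24.3 A) = 6.779×10^-2 T.

B ≈ 67.8 mT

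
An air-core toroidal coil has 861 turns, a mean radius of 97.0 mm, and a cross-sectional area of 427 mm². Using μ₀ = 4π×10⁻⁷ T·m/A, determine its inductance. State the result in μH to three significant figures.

L ≈ 653 μH

For a thin toroid, L = μ₀N²A/(2πR).
L = (4π×10⁻⁷)(861)²(4.270×10^-4) / (2π×9.700×10^-2 m) = 6.527×10^-4 H.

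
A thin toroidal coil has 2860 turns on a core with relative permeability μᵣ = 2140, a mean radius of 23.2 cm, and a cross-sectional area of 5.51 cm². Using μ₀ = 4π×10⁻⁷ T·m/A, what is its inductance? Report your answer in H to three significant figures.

L ≈ 8.31 H

For a thin toroid, L = μ₀μᵣN²A/(2πR).
L = (4π×10⁻⁷)(2140)(2860)²(5.510×10^-4) / (2π×0.232 m) = 8.3146 H.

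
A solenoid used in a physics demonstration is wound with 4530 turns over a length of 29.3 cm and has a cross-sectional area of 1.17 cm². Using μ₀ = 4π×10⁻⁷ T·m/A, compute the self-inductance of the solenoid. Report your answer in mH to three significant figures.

A = 1.17 cm² = 1.170×10^-4 m².
For a long solenoid, L = μ₀N²A/ℓ.
L = (4π×10⁻⁷)(4530)²(1.170×10^-4)/(0.293 m) = 1.030×10^-2 H.

L ≈ 10.3 mH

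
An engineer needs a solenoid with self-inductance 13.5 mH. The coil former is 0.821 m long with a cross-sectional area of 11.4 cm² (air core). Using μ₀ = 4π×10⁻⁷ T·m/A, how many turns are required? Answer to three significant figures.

N ≈ 2780 turns

A = 11.4 cm² = 1.140×10^-3 m².
From L = μ₀N²A/ℓ, N = √(Lℓ / (μ₀A)).
N = √[(1.350×10^-2)(0.821) / ((4π×10⁻⁷)×1.140×10^-3)] = √(7.737×10^6) ≈ 2781.5.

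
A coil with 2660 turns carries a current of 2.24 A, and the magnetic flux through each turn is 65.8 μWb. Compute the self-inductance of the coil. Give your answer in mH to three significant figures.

Self-inductance is defined by L = NΦ_B/I (flux linkage over current).
L = (2660)(6.580×10^-5 Wb)/(2.24 A) = 7.814×10^-2 H.

L ≈ 78.1 mH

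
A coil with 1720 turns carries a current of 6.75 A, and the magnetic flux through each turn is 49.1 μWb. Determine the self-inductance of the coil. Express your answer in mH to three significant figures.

Self-inductance is defined by L = NΦ_B/I (flux linkage over current).
L = (1720)(4.910×10^-5 Wb)/(6.75 A) = 1.251×10^-2 H.

L ≈ 12.5 mH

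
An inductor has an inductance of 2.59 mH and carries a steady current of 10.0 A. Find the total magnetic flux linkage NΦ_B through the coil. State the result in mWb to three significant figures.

NΦ_B ≈ 25.9 mWb

From L = NΦ_B/I, the flux linkage is NΦ_B = LI.
NΦ_B = (2.590×10^-3 H)(10.0 A) = 2.590×10^-2 Wb.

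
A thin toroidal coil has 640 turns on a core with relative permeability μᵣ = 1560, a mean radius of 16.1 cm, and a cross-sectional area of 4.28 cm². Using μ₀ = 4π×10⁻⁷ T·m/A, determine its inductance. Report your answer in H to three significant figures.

L ≈ 0.340 H

For a thin toroid, L = μ₀μᵣN²A/(2πR).
L = (4π×10⁻⁷)(1560)(640)²(4.280×10^-4) / (2π×0.161 m) = 0.3397 H.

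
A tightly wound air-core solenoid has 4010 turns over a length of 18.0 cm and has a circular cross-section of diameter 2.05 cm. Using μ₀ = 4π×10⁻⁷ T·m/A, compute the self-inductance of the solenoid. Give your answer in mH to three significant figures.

L ≈ 37.1 mH

A = π(d/2)² = π(1.025×10^-2 m)² = 3.301×10^-4 m².
For a long solenoid, L = μ₀N²A/ℓ.
L = (4π×10⁻⁷)(4010)²(3.301×10^-4)/(0.18 m) = 3.705×10^-2 H.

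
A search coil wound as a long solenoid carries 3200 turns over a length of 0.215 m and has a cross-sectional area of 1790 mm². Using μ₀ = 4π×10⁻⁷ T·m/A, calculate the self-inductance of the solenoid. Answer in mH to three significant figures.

A = 1790 mm² = 1.790×10^-3 m².
For a long solenoid, L = μ₀N²A/ℓ.
L = (4π×10⁻⁷)(3200)²(1.790×10^-3)/(0.215 m) = 0.1071 H.

L ≈ 107 mH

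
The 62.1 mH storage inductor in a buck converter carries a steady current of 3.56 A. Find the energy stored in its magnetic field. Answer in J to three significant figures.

U ≈ 0.394 J

Stored magnetic energy: U = ½LI².
U = ½(6.210×10^-2 H)(3.56 A)² = 0.3935 J.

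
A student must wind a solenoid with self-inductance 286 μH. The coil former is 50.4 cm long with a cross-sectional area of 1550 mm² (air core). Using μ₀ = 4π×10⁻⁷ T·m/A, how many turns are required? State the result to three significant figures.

A = 1550 mm² = 1.550×10^-3 m².
From L = μ₀N²A/ℓ, N = √(Lℓ / (μ₀A)).
N = √[(2.860×10^-4)(0.504) / ((4π×10⁻⁷)×1.550×10^-3)] = √(7.400×10^4) ≈ 272.0.

N ≈ 272 turns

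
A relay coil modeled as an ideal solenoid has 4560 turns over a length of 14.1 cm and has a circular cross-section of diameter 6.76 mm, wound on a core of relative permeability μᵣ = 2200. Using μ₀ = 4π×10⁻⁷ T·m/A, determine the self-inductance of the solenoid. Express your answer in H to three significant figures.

A = π(d/2)² = π(3.380×10^-3 m)² = 3.589×10^-5 m².
For a long solenoid, L = μ₀μᵣN²A/ℓ.
L = (4π×10⁻⁷)(2200)(4560)²(3.589×10^-5)/(0.141 m) = 14.63 H.

L ≈ 14.6 H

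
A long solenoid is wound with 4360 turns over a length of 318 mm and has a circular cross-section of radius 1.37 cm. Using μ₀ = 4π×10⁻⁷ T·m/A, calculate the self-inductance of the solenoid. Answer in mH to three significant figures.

L ≈ 44.3 mH

A = πr² = π(1.370×10^-2 m)² = 5.896×10^-4 m².
For a long solenoid, L = μ₀N²A/ℓ.
L = (4π×10⁻⁷)(4360)²(5.896×10^-4)/(0.318 m) = 4.429×10^-2 H.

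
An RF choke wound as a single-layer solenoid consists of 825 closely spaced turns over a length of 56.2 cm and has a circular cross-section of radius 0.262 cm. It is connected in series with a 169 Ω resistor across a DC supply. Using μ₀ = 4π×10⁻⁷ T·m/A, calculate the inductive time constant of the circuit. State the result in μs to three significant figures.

τ ≈ 0.194 μs

A = πr² = π(2.620×10^-3 m)² = 2.157×10^-5 m².
L = μ₀N²A/ℓ = (4π×10⁻⁷)(825)²(2.157×10^-5)/(0.562) = 3.282×10^-5 H.
τ = L/R = (3.282×10^-5)/(169) = 1.942×10^-7 s.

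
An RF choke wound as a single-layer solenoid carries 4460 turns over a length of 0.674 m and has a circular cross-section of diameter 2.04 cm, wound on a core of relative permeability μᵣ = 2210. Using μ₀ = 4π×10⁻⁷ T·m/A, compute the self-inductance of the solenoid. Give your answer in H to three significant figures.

A = π(d/2)² = π(1.020×10^-2 m)² = 3.269×10^-4 m².
For a long solenoid, L = μ₀μᵣN²A/ℓ.
L = (4π×10⁻⁷)(2210)(4460)²(3.269×10^-4)/(0.674 m) = 26.79 H.

L ≈ 26.8 H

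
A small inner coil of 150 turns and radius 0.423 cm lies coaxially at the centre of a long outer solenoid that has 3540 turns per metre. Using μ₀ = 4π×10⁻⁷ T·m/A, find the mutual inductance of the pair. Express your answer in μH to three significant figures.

M ≈ 37.5 μH

The outer solenoid produces a uniform field B₁ = μ₀n₁I₁ across the inner coil,
so the flux linkage is N₂Φ = N₂B₁A₂ = μ₀n₁N₂A₂·I₁, giving M = μ₀n₁N₂A₂.
A₂ = πr² = π(4.230×10^-3 m)² = 5.621×10^-5 m².
M = (4π×10⁻⁷)(3540)(150)(5.621×10^-5) = 3.751×10^-5 H.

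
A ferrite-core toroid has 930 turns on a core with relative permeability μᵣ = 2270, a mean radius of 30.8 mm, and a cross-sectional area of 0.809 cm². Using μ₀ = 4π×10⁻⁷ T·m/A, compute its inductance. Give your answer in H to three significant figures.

L ≈ 1.03 H

For a thin toroid, L = μ₀μᵣN²A/(2πR).
L = (4π×10⁻⁷)(2270)(930)²(8.090×10^-5) / (2π×3.080×10^-2 m) = 1.031 H.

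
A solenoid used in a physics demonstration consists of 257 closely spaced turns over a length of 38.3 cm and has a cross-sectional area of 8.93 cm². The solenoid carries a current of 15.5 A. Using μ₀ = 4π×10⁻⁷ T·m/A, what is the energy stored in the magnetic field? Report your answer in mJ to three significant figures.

U ≈ 23.2 mJ

A = 8.93 cm² = 8.930×10^-4 m².
L = μ₀N²A/ℓ = (4π×10⁻⁷)(257)²(8.930×10^-4)/(0.383) = 1.935×10^-4 H.
U = ½LI² = ½(1.935×10^-4)(15.5)² = 2.3247×10^-2 J.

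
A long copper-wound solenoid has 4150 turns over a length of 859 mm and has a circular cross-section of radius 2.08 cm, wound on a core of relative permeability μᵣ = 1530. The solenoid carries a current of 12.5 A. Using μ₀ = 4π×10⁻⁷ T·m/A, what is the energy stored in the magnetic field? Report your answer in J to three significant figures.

A = πr² = π(2.080×10^-2 m)² = 1.359×10^-3 m².
L = μ₀μᵣN²A/ℓ = (4π×10⁻⁷)(1530)(4150)²(1.359×10^-3)/(0.859) = 52.39 H.
U = ½LI² = ½(52.39)(12.5)² = 4.093×10^3 J.

U ≈ 4090 J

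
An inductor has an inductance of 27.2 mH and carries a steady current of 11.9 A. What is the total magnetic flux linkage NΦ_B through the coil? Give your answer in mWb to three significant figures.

From L = NΦ_B/I, the flux linkage is NΦ_B = LI.
NΦ_B = (2.720×10^-2 H)(11.9 A) = 0.3237 Wb.

NΦ_B ≈ 324 mWb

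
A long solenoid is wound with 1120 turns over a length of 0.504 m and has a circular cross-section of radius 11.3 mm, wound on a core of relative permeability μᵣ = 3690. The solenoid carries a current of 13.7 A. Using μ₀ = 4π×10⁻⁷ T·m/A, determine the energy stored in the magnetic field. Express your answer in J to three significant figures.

U ≈ 434 J

A = πr² = π(1.130×10^-2 m)² = 4.011×10^-4 m².
L = μ₀μᵣN²A/ℓ = (4π×10⁻⁷)(3690)(1120)²(4.011×10^-4)/(0.504) = 4.63 H.
U = ½LI² = ½(4.63)(13.7)² = 434.47 J.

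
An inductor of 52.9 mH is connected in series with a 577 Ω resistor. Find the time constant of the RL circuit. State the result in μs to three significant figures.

τ = L/R = (5.290×10^-2 H)/(577 Ω) = 9.168×10^-5 s.

τ ≈ 91.7 μs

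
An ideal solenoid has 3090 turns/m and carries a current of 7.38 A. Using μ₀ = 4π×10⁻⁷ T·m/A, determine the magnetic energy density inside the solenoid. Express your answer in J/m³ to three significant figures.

B = μ₀nI = (4π×10⁻⁷)(3.090×10^3)(7.38) = 2.866×10^-2 T.
u = B²/(2μ₀) = (2.866×10^-2)²/(2×4π×10⁻⁷) = 326.7 J/m³.

u ≈ 327 J/m³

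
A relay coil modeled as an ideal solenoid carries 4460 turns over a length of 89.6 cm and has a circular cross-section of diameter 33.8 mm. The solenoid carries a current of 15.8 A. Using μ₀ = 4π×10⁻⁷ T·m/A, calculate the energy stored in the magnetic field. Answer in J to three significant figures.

U ≈ 3.12 J

A = π(d/2)² = π(1.690×10^-2 m)² = 8.973×10^-4 m².
L = μ₀N²A/ℓ = (4π×10⁻⁷)(4460)²(8.973×10^-4)/(0.896) = 2.503×10^-2 H.
U = ½LI² = ½(2.503×10^-2)(15.8)² = 3.124 J.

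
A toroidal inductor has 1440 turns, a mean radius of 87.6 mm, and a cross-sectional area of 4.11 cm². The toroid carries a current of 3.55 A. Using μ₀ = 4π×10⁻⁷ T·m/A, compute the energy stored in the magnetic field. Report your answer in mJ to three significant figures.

U ≈ 12.3 mJ

L = μ₀N²A/(2πR) = (4π×10⁻⁷)(1440)²(4.110×10^-4)/(2π×8.760×10^-2) = 1.946×10^-3 H.
U = ½LI² = ½(1.946×10^-3)(3.55)² = 1.226×10^-2 J.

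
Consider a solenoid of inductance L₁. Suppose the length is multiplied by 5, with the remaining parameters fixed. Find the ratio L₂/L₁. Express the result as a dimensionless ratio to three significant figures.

L₂/L₁ = 0.200

For a solenoid, L ∝ μᵣN²A/ℓ.
L₂/L₁ = (5)^-1 = 0.200.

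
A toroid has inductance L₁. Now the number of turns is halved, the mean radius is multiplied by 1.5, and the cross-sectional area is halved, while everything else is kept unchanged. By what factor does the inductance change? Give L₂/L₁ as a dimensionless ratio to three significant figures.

L₂/L₁ = 0.0833

For a toroid, L ∝ μᵣN²A/R.
L₂/L₁ = (0.5)^2 × (1.5)^-1 × (0.5) = 0.0833.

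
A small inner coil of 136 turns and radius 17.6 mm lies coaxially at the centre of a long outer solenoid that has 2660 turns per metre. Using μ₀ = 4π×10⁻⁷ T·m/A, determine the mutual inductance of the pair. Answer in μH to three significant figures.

The outer solenoid produces a uniform field B₁ = μ₀n₁I₁ across the inner coil,
so the flux linkage is N₂Φ = N₂B₁A₂ = μ₀n₁N₂A₂·I₁, giving M = μ₀n₁N₂A₂.
A₂ = πr² = π(1.760×10^-2 m)² = 9.731×10^-4 m².
M = (4π×10⁻⁷)(2660)(136)(9.731×10^-4) = 4.424×10^-4 H.

M ≈ 442 μH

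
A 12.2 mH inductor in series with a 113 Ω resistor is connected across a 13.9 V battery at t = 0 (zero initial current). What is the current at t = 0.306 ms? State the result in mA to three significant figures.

I ≈ 116 mA

τ = L/R = 1.220×10^-2/113 = 1.080×10^-4 s; final current I_∞ = ε/R = 13.9/113 = 0.123 A.
I(t) = I_∞(1 − e^(−t/τ)) with t/τ = 2.834.
I = (0.123)(1 − e^(−2.834)) = 0.1158 A.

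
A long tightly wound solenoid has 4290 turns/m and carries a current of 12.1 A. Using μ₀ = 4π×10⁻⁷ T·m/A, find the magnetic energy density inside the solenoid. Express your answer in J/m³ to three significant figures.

B = μ₀nI = (4π×10⁻⁷)(4.290×10^3)(12.1) = 6.523×10^-2 T.
u = B²/(2μ₀) = (6.523×10^-2)²/(2×4π×10⁻⁷) = 1.693×10^3 J/m³.

u ≈ 1690 J/m³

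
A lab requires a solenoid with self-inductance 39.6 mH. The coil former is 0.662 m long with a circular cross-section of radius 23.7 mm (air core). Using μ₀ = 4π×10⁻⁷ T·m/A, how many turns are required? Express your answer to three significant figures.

A = πr² = π(2.370×10^-2 m)² = 1.7646×10^-3 m².
From L = μ₀N²A/ℓ, N = √(Lℓ / (μ₀A)).
N = √[(3.960×10^-2)(0.662) / ((4π×10⁻⁷)×1.7646×10^-3)] = √(1.182×10^7) ≈ 3438.3.

N ≈ 3440 turns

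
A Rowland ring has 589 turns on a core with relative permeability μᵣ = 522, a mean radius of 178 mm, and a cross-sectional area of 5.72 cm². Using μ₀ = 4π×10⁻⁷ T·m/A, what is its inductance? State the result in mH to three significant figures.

For a thin toroid, L = μ₀μᵣN²A/(2πR).
L = (4π×10⁻⁷)(522)(589)²(5.720×10^-4) / (2π×0.178 m) = 0.1164 H.

L ≈ 116 mH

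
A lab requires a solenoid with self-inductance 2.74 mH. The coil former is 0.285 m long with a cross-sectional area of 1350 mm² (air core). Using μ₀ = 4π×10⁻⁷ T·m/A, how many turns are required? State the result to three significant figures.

A = 1350 mm² = 1.350×10^-3 m².
From L = μ₀N²A/ℓ, N = √(Lℓ / (μ₀A)).
N = √[(2.740×10^-3)(0.285) / ((4π×10⁻⁷)×1.350×10^-3)] = √(4.603×10^5) ≈ 678.46.

N ≈ 678 turns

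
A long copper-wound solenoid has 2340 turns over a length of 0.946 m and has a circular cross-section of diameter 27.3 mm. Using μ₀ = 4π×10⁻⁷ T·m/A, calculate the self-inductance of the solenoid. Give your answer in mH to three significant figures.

L ≈ 4.26 mH

A = π(d/2)² = π(1.365×10^-2 m)² = 5.853×10^-4 m².
For a long solenoid, L = μ₀N²A/ℓ.
L = (4π×10⁻⁷)(2340)²(5.853×10^-4)/(0.946 m) = 4.258×10^-3 H.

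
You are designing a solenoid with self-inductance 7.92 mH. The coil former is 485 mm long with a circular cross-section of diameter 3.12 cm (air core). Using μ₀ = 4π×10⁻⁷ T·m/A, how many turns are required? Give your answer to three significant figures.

A = π(d/2)² = π(1.560×10^-2 m)² = 7.645×10^-4 m².
From L = μ₀N²A/ℓ, N = √(Lℓ / (μ₀A)).
N = √[(7.920×10^-3)(0.485) / ((4π×10⁻⁷)×7.645×10^-4)] = √(3.998×10^6) ≈ 1999.5.

N ≈ 2000 turns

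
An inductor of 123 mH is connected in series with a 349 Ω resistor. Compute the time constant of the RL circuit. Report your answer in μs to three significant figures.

τ = L/R = (0.123 H)/(349 Ω) = 3.524×10^-4 s.

τ ≈ 352 μs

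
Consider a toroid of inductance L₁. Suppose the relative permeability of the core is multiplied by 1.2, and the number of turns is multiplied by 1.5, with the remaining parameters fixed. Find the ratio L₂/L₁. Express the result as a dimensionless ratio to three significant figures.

For a toroid, L ∝ μᵣN²A/R.
L₂/L₁ = (1.2) × (1.5)^2 = 2.70.

L₂/L₁ = 2.70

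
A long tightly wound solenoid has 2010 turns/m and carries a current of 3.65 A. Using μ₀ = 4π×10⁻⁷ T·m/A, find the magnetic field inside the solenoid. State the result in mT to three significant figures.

Inside a long solenoid, B = μ₀nI.
B = (4π×10⁻⁷)(2.010×10^3 m⁻¹)(3.65 A) = 9.219×10^-3 T.

B ≈ 9.22 mT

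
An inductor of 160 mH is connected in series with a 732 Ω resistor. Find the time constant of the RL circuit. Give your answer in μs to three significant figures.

τ ≈ 219 μs

τ = L/R = (0.16 H)/(732 Ω) = 2.186×10^-4 s.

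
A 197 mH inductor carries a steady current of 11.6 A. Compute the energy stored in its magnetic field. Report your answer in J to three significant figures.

Stored magnetic energy: U = ½LI².
U = ½(0.197 H)(11.6 A)² = 13.25 J.

U ≈ 13.3 J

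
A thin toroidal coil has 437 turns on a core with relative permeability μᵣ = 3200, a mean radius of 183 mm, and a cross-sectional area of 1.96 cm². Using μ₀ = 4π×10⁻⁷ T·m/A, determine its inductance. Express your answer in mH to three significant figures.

For a thin toroid, L = μ₀μᵣN²A/(2πR).
L = (4π×10⁻⁷)(3200)(437)²(1.960×10^-4) / (2π×0.183 m) = 0.1309 H.

L ≈ 131 mH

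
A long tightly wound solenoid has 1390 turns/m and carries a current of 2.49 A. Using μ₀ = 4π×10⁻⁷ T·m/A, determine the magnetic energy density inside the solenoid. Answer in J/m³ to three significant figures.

B = μ₀nI = (4π×10⁻⁷)(1.390×10^3)(2.49) = 4.349×10^-3 T.
u = B²/(2μ₀) = (4.349×10^-3)²/(2×4π×10⁻⁷) = 7.527 J/m³.

u ≈ 7.53 J/m³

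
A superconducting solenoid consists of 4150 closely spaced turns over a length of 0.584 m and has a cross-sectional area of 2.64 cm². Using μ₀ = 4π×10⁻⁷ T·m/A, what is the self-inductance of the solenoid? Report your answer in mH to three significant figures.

L ≈ 9.78 mH

A = 2.64 cm² = 2.640×10^-4 m².
For a long solenoid, L = μ₀N²A/ℓ.
L = (4π×10⁻⁷)(4150)²(2.640×10^-4)/(0.584 m) = 9.784×10^-3 H.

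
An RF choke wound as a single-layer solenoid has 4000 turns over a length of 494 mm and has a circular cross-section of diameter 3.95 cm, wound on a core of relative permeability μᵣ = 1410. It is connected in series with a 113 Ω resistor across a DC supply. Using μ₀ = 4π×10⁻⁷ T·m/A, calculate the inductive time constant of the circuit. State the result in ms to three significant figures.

τ ≈ 622 ms

A = π(d/2)² = π(1.975×10^-2 m)² = 1.225×10^-3 m².
L = μ₀μᵣN²A/ℓ = (4π×10⁻⁷)(1410)(4000)²(1.225×10^-3)/(0.494) = 70.32 H.
τ = L/R = (70.32)/(113) = 0.6223 s.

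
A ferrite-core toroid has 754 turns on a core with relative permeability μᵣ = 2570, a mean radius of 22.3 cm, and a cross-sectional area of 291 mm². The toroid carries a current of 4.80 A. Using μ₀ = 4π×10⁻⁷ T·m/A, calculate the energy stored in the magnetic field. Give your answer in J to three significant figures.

U ≈ 4.39 J

L = μ₀μᵣN²A/(2πR) = (4π×10⁻⁷)(2570)(754)²(2.910×10^-4)/(2π×0.223) = 0.3813 H.
U = ½LI² = ½(0.3813)(4.80)² = 4.393 J.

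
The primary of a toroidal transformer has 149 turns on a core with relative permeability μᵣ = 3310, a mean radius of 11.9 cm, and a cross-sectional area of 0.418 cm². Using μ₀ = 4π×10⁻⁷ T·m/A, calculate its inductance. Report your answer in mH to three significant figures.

For a thin toroid, L = μ₀μᵣN²A/(2πR).
L = (4π×10⁻⁷)(3310)(149)²(4.180×10^-5) / (2π×0.119 m) = 5.162×10^-3 H.

L ≈ 5.16 mH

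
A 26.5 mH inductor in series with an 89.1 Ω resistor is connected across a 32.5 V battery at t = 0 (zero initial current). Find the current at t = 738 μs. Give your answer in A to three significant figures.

τ = L/R = 2.650×10^-2/89.1 = 2.974×10^-4 s; final current I_∞ = ε/R = 32.5/89.1 = 0.3648 A.
I(t) = I_∞(1 − e^(−t/τ)) with t/τ = 2.481.
I = (0.3648)(1 − e^(−2.481)) = 0.3343 A.

I ≈ 0.334 A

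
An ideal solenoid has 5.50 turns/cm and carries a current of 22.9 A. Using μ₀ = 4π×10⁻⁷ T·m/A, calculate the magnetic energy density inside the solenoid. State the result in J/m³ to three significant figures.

u ≈ 99.7 J/m³

B = μ₀nI = (4π×10⁻⁷)(550)(22.9) = 1.583×10^-2 T.
u = B²/(2μ₀) = (1.583×10^-2)²/(2×4π×10⁻⁷) = 99.67 J/m³.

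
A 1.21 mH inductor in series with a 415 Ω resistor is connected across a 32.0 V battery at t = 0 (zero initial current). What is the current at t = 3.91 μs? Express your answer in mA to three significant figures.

I ≈ 56.9 mA

τ = L/R = 1.210×10^-3/415 = 2.916×10^-6 s; final current I_∞ = ε/R = 32.0/415 = 7.711×10^-2 A.
I(t) = I_∞(1 − e^(−t/τ)) with t/τ = 1.341.
I = (7.711×10^-2)(1 − e^(−1.341)) = 5.694×10^-2 A.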